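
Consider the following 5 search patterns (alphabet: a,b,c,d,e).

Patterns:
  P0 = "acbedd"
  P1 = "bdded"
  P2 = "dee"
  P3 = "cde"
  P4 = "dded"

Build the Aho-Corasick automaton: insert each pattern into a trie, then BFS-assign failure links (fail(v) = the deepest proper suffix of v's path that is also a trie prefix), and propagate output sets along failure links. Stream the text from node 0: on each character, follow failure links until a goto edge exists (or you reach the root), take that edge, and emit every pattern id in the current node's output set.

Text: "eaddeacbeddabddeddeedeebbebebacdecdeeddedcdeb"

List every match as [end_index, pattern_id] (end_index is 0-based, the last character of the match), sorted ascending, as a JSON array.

Construct AC machine:
Trie nodes:
  n0 'ε': a→1 b→7 c→15 d→12
  n1 'a': c→2
  n2 'ac': b→3
  n3 'acb': e→4
  n4 'acbe': d→5
  n5 'acbed': d→6
  n6 'acbedd': ·  [P0 ends]
  n7 'b': d→8
  n8 'bd': d→9
  n9 'bdd': e→10
  n10 'bdde': d→11
  n11 'bdded': ·  [P1 ends]
  n12 'd': d→18 e→13
  n13 'de': e→14
  n14 'dee': ·  [P2 ends]
  n15 'c': d→16
  n16 'cd': e→17
  n17 'cde': ·  [P3 ends]
  n18 'dd': e→19
  n19 'dde': d→20
  n20 'dded': ·  [P4 ends]

Failure links (BFS by depth):
  fail(1) 'a': from fail(0)=0 chase 'a': 0 ⇒ 0;  out=∅∪out(0)=∅
  fail(7) 'b': from fail(0)=0 chase 'b': 0 ⇒ 0;  out=∅∪out(0)=∅
  fail(12) 'd': from fail(0)=0 chase 'd': 0 ⇒ 0;  out=∅∪out(0)=∅
  fail(15) 'c': from fail(0)=0 chase 'c': 0 ⇒ 0;  out=∅∪out(0)=∅
  fail(2) 'ac': from fail(1)=0 chase 'c': 0 ⇒ 15;  out=∅∪out(15)=∅
  fail(8) 'bd': from fail(7)=0 chase 'd': 0 ⇒ 12;  out=∅∪out(12)=∅
  fail(13) 'de': from fail(12)=0 chase 'e': 0 ⇒ 0;  out=∅∪out(0)=∅
  fail(16) 'cd': from fail(15)=0 chase 'd': 0 ⇒ 12;  out=∅∪out(12)=∅
  fail(18) 'dd': from fail(12)=0 chase 'd': 0 ⇒ 12;  out=∅∪out(12)=∅
  fail(3) 'acb': from fail(2)=15 chase 'b': 15→0 ⇒ 7;  out=∅∪out(7)=∅
  fail(9) 'bdd': from fail(8)=12 chase 'd': 12 ⇒ 18;  out=∅∪out(18)=∅
  fail(14) 'dee': from fail(13)=0 chase 'e': 0 ⇒ 0;  out={2}∪out(0)={2}
  fail(17) 'cde': from fail(16)=12 chase 'e': 12 ⇒ 13;  out={3}∪out(13)={3}
  fail(19) 'dde': from fail(18)=12 chase 'e': 12 ⇒ 13;  out=∅∪out(13)=∅
  fail(4) 'acbe': from fail(3)=7 chase 'e': 7→0 ⇒ 0;  out=∅∪out(0)=∅
  fail(10) 'bdde': from fail(9)=18 chase 'e': 18 ⇒ 19;  out=∅∪out(19)=∅
  fail(20) 'dded': from fail(19)=13 chase 'd': 13→0 ⇒ 12;  out={4}∪out(12)={4}
  fail(5) 'acbed': from fail(4)=0 chase 'd': 0 ⇒ 12;  out=∅∪out(12)=∅
  fail(11) 'bdded': from fail(10)=19 chase 'd': 19 ⇒ 20;  out={1}∪out(20)={1,4}
  fail(6) 'acbedd': from fail(5)=12 chase 'd': 12 ⇒ 18;  out={0}∪out(18)={0}

Text stream:
pos 0 'e': at 0
pos 1 'a': at 1
pos 2 'd': at 12 (fail-walked)
pos 3 'd': at 18
pos 4 'e': at 19
pos 5 'a': at 1 (fail-walked)
pos 6 'c': at 2
pos 7 'b': at 3
pos 8 'e': at 4
pos 9 'd': at 5
pos 10 'd': at 6  emit P0@[5:10]
pos 11 'a': at 1 (fail-walked)
pos 12 'b': at 7 (fail-walked)
pos 13 'd': at 8
pos 14 'd': at 9
pos 15 'e': at 10
pos 16 'd': at 11  emit P1@[12:16],P4@[13:16]
pos 17 'd': at 18 (fail-walked)
pos 18 'e': at 19
pos 19 'e': at 14 (fail-walked)  emit P2@[17:19]
pos 20 'd': at 12 (fail-walked)
pos 21 'e': at 13
pos 22 'e': at 14  emit P2@[20:22]
pos 23 'b': at 7 (fail-walked)
pos 24 'b': at 7 (fail-walked)
pos 25 'e': at 0 (fail-walked)
pos 26 'b': at 7
pos 27 'e': at 0 (fail-walked)
pos 28 'b': at 7
pos 29 'a': at 1 (fail-walked)
pos 30 'c': at 2
pos 31 'd': at 16 (fail-walked)
pos 32 'e': at 17  emit P3@[30:32]
pos 33 'c': at 15 (fail-walked)
pos 34 'd': at 16
pos 35 'e': at 17  emit P3@[33:35]
pos 36 'e': at 14 (fail-walked)  emit P2@[34:36]
pos 37 'd': at 12 (fail-walked)
pos 38 'd': at 18
pos 39 'e': at 19
pos 40 'd': at 20  emit P4@[37:40]
pos 41 'c': at 15 (fail-walked)
pos 42 'd': at 16
pos 43 'e': at 17  emit P3@[41:43]
pos 44 'b': at 7 (fail-walked)

All matches (sorted): [[10,0],[16,1],[16,4],[19,2],[22,2],[32,3],[35,3],[36,2],[40,4],[43,3]]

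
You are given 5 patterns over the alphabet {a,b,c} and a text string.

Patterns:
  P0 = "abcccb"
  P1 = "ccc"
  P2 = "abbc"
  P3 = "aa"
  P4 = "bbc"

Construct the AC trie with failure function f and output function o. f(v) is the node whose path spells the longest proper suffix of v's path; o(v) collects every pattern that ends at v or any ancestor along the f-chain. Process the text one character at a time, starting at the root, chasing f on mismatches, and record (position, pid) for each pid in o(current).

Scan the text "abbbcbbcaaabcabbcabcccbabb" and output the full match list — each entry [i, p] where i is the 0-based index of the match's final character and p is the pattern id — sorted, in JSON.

Build automaton:
Trie (insert patterns):
  0='ε' goto a→1 b→13 c→7
  1='a' goto a→12 b→2
  2='ab' goto b→10 c→3
  3='abc' goto c→4
  4='abcc' goto c→5
  5='abccc' goto b→6
  6='abcccb' goto ·  ←P0
  7='c' goto c→8
  8='cc' goto c→9
  9='ccc' goto ·  ←P1
  10='abb' goto c→11
  11='abbc' goto ·  ←P2
  12='aa' goto ·  ←P3
  13='b' goto b→14
  14='bb' goto c→15
  15='bbc' goto ·  ←P4

BFS fail/out derivation:
  n1('a'): parent n0 fail=0; on 'a' 0 → fail=0;  out ∅∪∅=∅
  n7('c'): parent n0 fail=0; on 'c' 0 → fail=0;  out ∅∪∅=∅
  n13('b'): parent n0 fail=0; on 'b' 0 → fail=0;  out ∅∪∅=∅
  n2('ab'): parent n1 fail=0; on 'b' 0 → fail=13;  out ∅∪∅=∅
  n8('cc'): parent n7 fail=0; on 'c' 0 → fail=7;  out ∅∪∅=∅
  n12('aa'): parent n1 fail=0; on 'a' 0 → fail=1;  out {3}∪∅={3}
  n14('bb'): parent n13 fail=0; on 'b' 0 → fail=13;  out ∅∪∅=∅
  n3('abc'): parent n2 fail=13; on 'c' 13→0 → fail=7;  out ∅∪∅=∅
  n9('ccc'): parent n8 fail=7; on 'c' 7 → fail=8;  out {1}∪∅={1}
  n10('abb'): parent n2 fail=13; on 'b' 13 → fail=14;  out ∅∪∅=∅
  n15('bbc'): parent n14 fail=13; on 'c' 13→0 → fail=7;  out {4}∪∅={4}
  n4('abcc'): parent n3 fail=7; on 'c' 7 → fail=8;  out ∅∪∅=∅
  n11('abbc'): parent n10 fail=14; on 'c' 14 → fail=15;  out {2}∪{4}={2,4}
  n5('abccc'): parent n4 fail=8; on 'c' 8 → fail=9;  out ∅∪{1}={1}
  n6('abcccb'): parent n5 fail=9; on 'b' 9→8→7→0 → fail=13;  out {0}∪∅={0}

Run:
pos 0 'a': at 1
pos 1 'b': at 2
pos 2 'b': at 10
pos 3 'b': at 14 (via fail)
pos 4 'c': at 15  emit P4@[2:4]
pos 5 'b': at 13 (via fail)
pos 6 'b': at 14
pos 7 'c': at 15  emit P4@[5:7]
pos 8 'a': at 1 (via fail)
pos 9 'a': at 12  emit P3@[8:9]
pos 10 'a': at 12 (via fail)  emit P3@[9:10]
pos 11 'b': at 2 (via fail)
pos 12 'c': at 3
pos 13 'a': at 1 (via fail)
pos 14 'b': at 2
pos 15 'b': at 10
pos 16 'c': at 11  emit P2@[13:16],P4@[14:16]
pos 17 'a': at 1 (via fail)
pos 18 'b': at 2
pos 19 'c': at 3
pos 20 'c': at 4
pos 21 'c': at 5  emit P1@[19:21]
pos 22 'b': at 6  emit P0@[17:22]
pos 23 'a': at 1 (via fail)
pos 24 'b': at 2
pos 25 'b': at 10

All matches (sorted): [[4,4],[7,4],[9,3],[10,3],[16,2],[16,4],[21,1],[22,0]]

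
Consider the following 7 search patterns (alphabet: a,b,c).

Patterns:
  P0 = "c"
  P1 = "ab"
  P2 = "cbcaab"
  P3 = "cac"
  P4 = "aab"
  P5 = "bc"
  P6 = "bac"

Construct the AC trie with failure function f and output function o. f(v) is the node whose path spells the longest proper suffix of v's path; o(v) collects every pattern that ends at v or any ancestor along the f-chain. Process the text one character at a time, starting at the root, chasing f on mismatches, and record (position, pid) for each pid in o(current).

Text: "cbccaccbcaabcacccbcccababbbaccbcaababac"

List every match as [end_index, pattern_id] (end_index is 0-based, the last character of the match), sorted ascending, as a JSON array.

Build automaton:
Trie nodes:
  0='ε' goto a→2 b→13 c→1
  1='c' goto a→9 b→4  ←P0
  2='a' goto a→11 b→3
  3='ab' goto ·  ←P1
  4='cb' goto c→5
  5='cbc' goto a→6
  6='cbca' goto a→7
  7='cbcaa' goto b→8
  8='cbcaab' goto ·  ←P2
  9='ca' goto c→10
  10='cac' goto ·  ←P3
  11='aa' goto b→12
  12='aab' goto ·  ←P4
  13='b' goto a→15 c→14
  14='bc' goto ·  ←P5
  15='ba' goto c→16
  16='bac' goto ·  ←P6

Failure links (BFS by depth):
  fail(1) 'c': from fail(0)=0 chase 'c': 0 ⇒ 0;  out={0}∪out(0)={0}
  fail(2) 'a': from fail(0)=0 chase 'a': 0 ⇒ 0;  out=∅∪out(0)=∅
  fail(13) 'b': from fail(0)=0 chase 'b': 0 ⇒ 0;  out=∅∪out(0)=∅
  fail(3) 'ab': from fail(2)=0 chase 'b': 0 ⇒ 13;  out={1}∪out(13)={1}
  fail(4) 'cb': from fail(1)=0 chase 'b': 0 ⇒ 13;  out=∅∪out(13)=∅
  fail(9) 'ca': from fail(1)=0 chase 'a': 0 ⇒ 2;  out=∅∪out(2)=∅
  fail(11) 'aa': from fail(2)=0 chase 'a': 0 ⇒ 2;  out=∅∪out(2)=∅
  fail(14) 'bc': from fail(13)=0 chase 'c': 0 ⇒ 1;  out={5}∪out(1)={0,5}
  fail(15) 'ba': from fail(13)=0 chase 'a': 0 ⇒ 2;  out=∅∪out(2)=∅
  fail(5) 'cbc': from fail(4)=13 chase 'c': 13 ⇒ 14;  out=∅∪out(14)={0,5}
  fail(10) 'cac': from fail(9)=2 chase 'c': 2→0 ⇒ 1;  out={3}∪out(1)={0,3}
  fail(12) 'aab': from fail(11)=2 chase 'b': 2 ⇒ 3;  out={4}∪out(3)={1,4}
  fail(16) 'bac': from fail(15)=2 chase 'c': 2→0 ⇒ 1;  out={6}∪out(1)={0,6}
  fail(6) 'cbca': from fail(5)=14 chase 'a': 14→1 ⇒ 9;  out=∅∪out(9)=∅
  fail(7) 'cbcaa': from fail(6)=9 chase 'a': 9→2 ⇒ 11;  out=∅∪out(11)=∅
  fail(8) 'cbcaab': from fail(7)=11 chase 'b': 11 ⇒ 12;  out={2}∪out(12)={1,2,4}

Scan:
i=0 'c': node 0→1  → match P0@[0:0]
i=1 'b': node 1→4
i=2 'c': node 4→5  → match P0@[2:2],P5@[1:2]
i=3 'c': node 5→1 (via fail)  → match P0@[3:3]
i=4 'a': node 1→9
i=5 'c': node 9→10  → match P0@[5:5],P3@[3:5]
i=6 'c': node 10→1 (via fail)  → match P0@[6:6]
i=7 'b': node 1→4
i=8 'c': node 4→5  → match P0@[8:8],P5@[7:8]
i=9 'a': node 5→6
i=10 'a': node 6→7
i=11 'b': node 7→8  → match P1@[10:11],P2@[6:11],P4@[9:11]
i=12 'c': node 8→14 (via fail)  → match P0@[12:12],P5@[11:12]
i=13 'a': node 14→9 (via fail)
i=14 'c': node 9→10  → match P0@[14:14],P3@[12:14]
i=15 'c': node 10→1 (via fail)  → match P0@[15:15]
i=16 'c': node 1→1 (via fail)  → match P0@[16:16]
i=17 'b': node 1→4
i=18 'c': node 4→5  → match P0@[18:18],P5@[17:18]
i=19 'c': node 5→1 (via fail)  → match P0@[19:19]
i=20 'c': node 1→1 (via fail)  → match P0@[20:20]
i=21 'a': node 1→9
i=22 'b': node 9→3 (via fail)  → match P1@[21:22]
i=23 'a': node 3→15 (via fail)
i=24 'b': node 15→3 (via fail)  → match P1@[23:24]
i=25 'b': node 3→13 (via fail)
i=26 'b': node 13→13 (via fail)
i=27 'a': node 13→15
i=28 'c': node 15→16  → match P0@[28:28],P6@[26:28]
i=29 'c': node 16→1 (via fail)  → match P0@[29:29]
i=30 'b': node 1→4
i=31 'c': node 4→5  → match P0@[31:31],P5@[30:31]
i=32 'a': node 5→6
i=33 'a': node 6→7
i=34 'b': node 7→8  → match P1@[33:34],P2@[29:34],P4@[32:34]
i=35 'a': node 8→15 (via fail)
i=36 'b': node 15→3 (via fail)  → match P1@[35:36]
i=37 'a': node 3→15 (via fail)
i=38 'c': node 15→16  → match P0@[38:38],P6@[36:38]

Result: [[0,0],[2,0],[2,5],[3,0],[5,0],[5,3],[6,0],[8,0],[8,5],[11,1],[11,2],[11,4],[12,0],[12,5],[14,0],[14,3],[15,0],[16,0],[18,0],[18,5],[19,0],[20,0],[22,1],[24,1],[28,0],[28,6],[29,0],[31,0],[31,5],[34,1],[34,2],[34,4],[36,1],[38,0],[38,6]]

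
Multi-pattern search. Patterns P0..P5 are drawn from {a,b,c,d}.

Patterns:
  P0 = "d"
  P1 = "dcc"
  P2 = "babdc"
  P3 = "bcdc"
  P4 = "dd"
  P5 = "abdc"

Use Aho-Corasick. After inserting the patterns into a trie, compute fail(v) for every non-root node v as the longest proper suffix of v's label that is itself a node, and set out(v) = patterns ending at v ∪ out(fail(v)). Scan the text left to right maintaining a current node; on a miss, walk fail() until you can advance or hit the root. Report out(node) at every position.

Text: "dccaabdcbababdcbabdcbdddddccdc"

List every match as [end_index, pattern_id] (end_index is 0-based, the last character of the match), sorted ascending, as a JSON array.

Build automaton:
Trie nodes:
  n0 'ε': a→13 b→4 d→1
  n1 'd': c→2 d→12  ←P0
  n2 'dc': c→3
  n3 'dcc': ·  ←P1
  n4 'b': a→5 c→9
  n5 'ba': b→6
  n6 'bab': d→7
  n7 'babd': c→8
  n8 'babdc': ·  ←P2
  n9 'bc': d→10
  n10 'bcd': c→11
  n11 'bcdc': ·  ←P3
  n12 'dd': ·  ←P4
  n13 'a': b→14
  n14 'ab': d→15
  n15 'abd': c→16
  n16 'abdc': ·  ←P5

Failure links (BFS by depth):
  fail(1) 'd': from fail(0)=0 chase 'd': 0 ⇒ 0;  out={0}∪out(0)={0}
  fail(4) 'b': from fail(0)=0 chase 'b': 0 ⇒ 0;  out=∅∪out(0)=∅
  fail(13) 'a': from fail(0)=0 chase 'a': 0 ⇒ 0;  out=∅∪out(0)=∅
  fail(2) 'dc': from fail(1)=0 chase 'c': 0 ⇒ 0;  out=∅∪out(0)=∅
  fail(5) 'ba': from fail(4)=0 chase 'a': 0 ⇒ 13;  out=∅∪out(13)=∅
  fail(9) 'bc': from fail(4)=0 chase 'c': 0 ⇒ 0;  out=∅∪out(0)=∅
  fail(12) 'dd': from fail(1)=0 chase 'd': 0 ⇒ 1;  out={4}∪out(1)={0,4}
  fail(14) 'ab': from fail(13)=0 chase 'b': 0 ⇒ 4;  out=∅∪out(4)=∅
  fail(3) 'dcc': from fail(2)=0 chase 'c': 0 ⇒ 0;  out={1}∪out(0)={1}
  fail(6) 'bab': from fail(5)=13 chase 'b': 13 ⇒ 14;  out=∅∪out(14)=∅
  fail(10) 'bcd': from fail(9)=0 chase 'd': 0 ⇒ 1;  out=∅∪out(1)={0}
  fail(15) 'abd': from fail(14)=4 chase 'd': 4→0 ⇒ 1;  out=∅∪out(1)={0}
  fail(7) 'babd': from fail(6)=14 chase 'd': 14 ⇒ 15;  out=∅∪out(15)={0}
  fail(11) 'bcdc': from fail(10)=1 chase 'c': 1 ⇒ 2;  out={3}∪out(2)={3}
  fail(16) 'abdc': from fail(15)=1 chase 'c': 1 ⇒ 2;  out={5}∪out(2)={5}
  fail(8) 'babdc': from fail(7)=15 chase 'c': 15 ⇒ 16;  out={2}∪out(16)={2,5}

Scan:
[0] read 'd'  n0⇒n1  emit P0@[0:0]
[1] read 'c'  n1⇒n2
[2] read 'c'  n2⇒n3  emit P1@[0:2]
[3] read 'a'  n3⇒n13 (fail-walked)
[4] read 'a'  n13⇒n13 (fail-walked)
[5] read 'b'  n13⇒n14
[6] read 'd'  n14⇒n15  emit P0@[6:6]
[7] read 'c'  n15⇒n16  emit P5@[4:7]
[8] read 'b'  n16⇒n4 (fail-walked)
[9] read 'a'  n4⇒n5
[10] read 'b'  n5⇒n6
[11] read 'a'  n6⇒n5 (fail-walked)
[12] read 'b'  n5⇒n6
[13] read 'd'  n6⇒n7  emit P0@[13:13]
[14] read 'c'  n7⇒n8  emit P2@[10:14],P5@[11:14]
[15] read 'b'  n8⇒n4 (fail-walked)
[16] read 'a'  n4⇒n5
[17] read 'b'  n5⇒n6
[18] read 'd'  n6⇒n7  emit P0@[18:18]
[19] read 'c'  n7⇒n8  emit P2@[15:19],P5@[16:19]
[20] read 'b'  n8⇒n4 (fail-walked)
[21] read 'd'  n4⇒n1 (fail-walked)  emit P0@[21:21]
[22] read 'd'  n1⇒n12  emit P0@[22:22],P4@[21:22]
[23] read 'd'  n12⇒n12 (fail-walked)  emit P0@[23:23],P4@[22:23]
[24] read 'd'  n12⇒n12 (fail-walked)  emit P0@[24:24],P4@[23:24]
[25] read 'd'  n12⇒n12 (fail-walked)  emit P0@[25:25],P4@[24:25]
[26] read 'c'  n12⇒n2 (fail-walked)
[27] read 'c'  n2⇒n3  emit P1@[25:27]
[28] read 'd'  n3⇒n1 (fail-walked)  emit P0@[28:28]
[29] read 'c'  n1⇒n2

All matches (sorted): [[0,0],[2,1],[6,0],[7,5],[13,0],[14,2],[14,5],[18,0],[19,2],[19,5],[21,0],[22,0],[22,4],[23,0],[23,4],[24,0],[24,4],[25,0],[25,4],[27,1],[28,0]]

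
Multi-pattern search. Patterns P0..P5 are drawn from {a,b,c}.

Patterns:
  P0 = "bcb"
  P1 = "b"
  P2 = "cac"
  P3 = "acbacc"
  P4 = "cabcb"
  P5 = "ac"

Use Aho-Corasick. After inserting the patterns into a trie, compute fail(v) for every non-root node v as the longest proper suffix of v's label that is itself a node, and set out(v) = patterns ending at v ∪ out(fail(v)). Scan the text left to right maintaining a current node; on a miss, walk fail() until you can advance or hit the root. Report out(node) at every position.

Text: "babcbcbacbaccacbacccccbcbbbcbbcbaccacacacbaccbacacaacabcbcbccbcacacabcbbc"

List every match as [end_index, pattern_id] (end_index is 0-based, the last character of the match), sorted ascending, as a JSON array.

Build:
Trie nodes:
  n0 'ε': a→7 b→1 c→4
  n1 'b': c→2  [P1 ends]
  n2 'bc': b→3
  n3 'bcb': ·  [P0 ends]
  n4 'c': a→5
  n5 'ca': b→13 c→6
  n6 'cac': ·  [P2 ends]
  n7 'a': c→8
  n8 'ac': b→9  [P5 ends]
  n9 'acb': a→10
  n10 'acba': c→11
  n11 'acbac': c→12
  n12 'acbacc': ·  [P3 ends]
  n13 'cab': c→14
  n14 'cabc': b→15
  n15 'cabcb': ·  [P4 ends]

Failure links (BFS by depth):
  n1('b'): parent n0 fail=0; on 'b' 0 → fail=0;  out {1}∪∅={1}
  n4('c'): parent n0 fail=0; on 'c' 0 → fail=0;  out ∅∪∅=∅
  n7('a'): parent n0 fail=0; on 'a' 0 → fail=0;  out ∅∪∅=∅
  n2('bc'): parent n1 fail=0; on 'c' 0 → fail=4;  out ∅∪∅=∅
  n5('ca'): parent n4 fail=0; on 'a' 0 → fail=7;  out ∅∪∅=∅
  n8('ac'): parent n7 fail=0; on 'c' 0 → fail=4;  out {5}∪∅={5}
  n3('bcb'): parent n2 fail=4; on 'b' 4→0 → fail=1;  out {0}∪{1}={0,1}
  n6('cac'): parent n5 fail=7; on 'c' 7 → fail=8;  out {2}∪{5}={2,5}
  n9('acb'): parent n8 fail=4; on 'b' 4→0 → fail=1;  out ∅∪{1}={1}
  n13('cab'): parent n5 fail=7; on 'b' 7→0 → fail=1;  out ∅∪{1}={1}
  n10('acba'): parent n9 fail=1; on 'a' 1→0 → fail=7;  out ∅∪∅=∅
  n14('cabc'): parent n13 fail=1; on 'c' 1 → fail=2;  out ∅∪∅=∅
  n11('acbac'): parent n10 fail=7; on 'c' 7 → fail=8;  out ∅∪{5}={5}
  n15('cabcb'): parent n14 fail=2; on 'b' 2 → fail=3;  out {4}∪{0,1}={0,1,4}
  n12('acbacc'): parent n11 fail=8; on 'c' 8→4→0 → fail=4;  out {3}∪∅={3}

Text stream:
i=0 'b': node 0→1  → match P1@[0:0]
i=1 'a': node 1→7 ·f
i=2 'b': node 7→1 ·f  → match P1@[2:2]
i=3 'c': node 1→2
i=4 'b': node 2→3  → match P0@[2:4],P1@[4:4]
i=5 'c': node 3→2 ·f
i=6 'b': node 2→3  → match P0@[4:6],P1@[6:6]
i=7 'a': node 3→7 ·f
i=8 'c': node 7→8  → match P5@[7:8]
i=9 'b': node 8→9  → match P1@[9:9]
i=10 'a': node 9→10
i=11 'c': node 10→11  → match P5@[10:11]
i=12 'c': node 11→12  → match P3@[7:12]
i=13 'a': node 12→5 ·f
i=14 'c': node 5→6  → match P2@[12:14],P5@[13:14]
i=15 'b': node 6→9 ·f  → match P1@[15:15]
i=16 'a': node 9→10
i=17 'c': node 10→11  → match P5@[16:17]
i=18 'c': node 11→12  → match P3@[13:18]
i=19 'c': node 12→4 ·f
i=20 'c': node 4→4 ·f
i=21 'c': node 4→4 ·f
i=22 'b': node 4→1 ·f  → match P1@[22:22]
i=23 'c': node 1→2
i=24 'b': node 2→3  → match P0@[22:24],P1@[24:24]
i=25 'b': node 3→1 ·f  → match P1@[25:25]
i=26 'b': node 1→1 ·f  → match P1@[26:26]
i=27 'c': node 1→2
i=28 'b': node 2→3  → match P0@[26:28],P1@[28:28]
i=29 'b': node 3→1 ·f  → match P1@[29:29]
i=30 'c': node 1→2
i=31 'b': node 2→3  → match P0@[29:31],P1@[31:31]
i=32 'a': node 3→7 ·f
i=33 'c': node 7→8  → match P5@[32:33]
i=34 'c': node 8→4 ·f
i=35 'a': node 4→5
i=36 'c': node 5→6  → match P2@[34:36],P5@[35:36]
i=37 'a': node 6→5 ·f
i=38 'c': node 5→6  → match P2@[36:38],P5@[37:38]
i=39 'a': node 6→5 ·f
i=40 'c': node 5→6  → match P2@[38:40],P5@[39:40]
i=41 'b': node 6→9 ·f  → match P1@[41:41]
i=42 'a': node 9→10
i=43 'c': node 10→11  → match P5@[42:43]
i=44 'c': node 11→12  → match P3@[39:44]
i=45 'b': node 12→1 ·f  → match P1@[45:45]
i=46 'a': node 1→7 ·f
i=47 'c': node 7→8  → match P5@[46:47]
i=48 'a': node 8→5 ·f
i=49 'c': node 5→6  → match P2@[47:49],P5@[48:49]
i=50 'a': node 6→5 ·f
i=51 'a': node 5→7 ·f
i=52 'c': node 7→8  → match P5@[51:52]
i=53 'a': node 8→5 ·f
i=54 'b': node 5→13  → match P1@[54:54]
i=55 'c': node 13→14
i=56 'b': node 14→15  → match P0@[54:56],P1@[56:56],P4@[52:56]
i=57 'c': node 15→2 ·f
i=58 'b': node 2→3  → match P0@[56:58],P1@[58:58]
i=59 'c': node 3→2 ·f
i=60 'c': node 2→4 ·f
i=61 'b': node 4→1 ·f  → match P1@[61:61]
i=62 'c': node 1→2
i=63 'a': node 2→5 ·f
i=64 'c': node 5→6  → match P2@[62:64],P5@[63:64]
i=65 'a': node 6→5 ·f
i=66 'c': node 5→6  → match P2@[64:66],P5@[65:66]
i=67 'a': node 6→5 ·f
i=68 'b': node 5→13  → match P1@[68:68]
i=69 'c': node 13→14
i=70 'b': node 14→15  → match P0@[68:70],P1@[70:70],P4@[66:70]
i=71 'b': node 15→1 ·f  → match P1@[71:71]
i=72 'c': node 1→2

Matches: [[0,1],[2,1],[4,0],[4,1],[6,0],[6,1],[8,5],[9,1],[11,5],[12,3],[14,2],[14,5],[15,1],[17,5],[18,3],[22,1],[24,0],[24,1],[25,1],[26,1],[28,0],[28,1],[29,1],[31,0],[31,1],[33,5],[36,2],[36,5],[38,2],[38,5],[40,2],[40,5],[41,1],[43,5],[44,3],[45,1],[47,5],[49,2],[49,5],[52,5],[54,1],[56,0],[56,1],[56,4],[58,0],[58,1],[61,1],[64,2],[64,5],[66,2],[66,5],[68,1],[70,0],[70,1],[70,4],[71,1]]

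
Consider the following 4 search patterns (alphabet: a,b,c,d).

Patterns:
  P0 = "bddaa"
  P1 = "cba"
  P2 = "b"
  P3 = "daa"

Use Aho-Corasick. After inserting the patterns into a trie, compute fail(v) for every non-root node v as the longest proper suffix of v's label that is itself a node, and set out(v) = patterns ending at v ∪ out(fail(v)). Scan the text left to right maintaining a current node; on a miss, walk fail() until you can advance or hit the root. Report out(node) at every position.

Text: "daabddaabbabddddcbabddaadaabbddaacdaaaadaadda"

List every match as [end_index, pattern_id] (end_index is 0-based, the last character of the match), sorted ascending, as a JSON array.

Build automaton:
Trie nodes:
  0='ε' goto b→1 c→6 d→9
  1='b' goto d→2  [P2 ends]
  2='bd' goto d→3
  3='bdd' goto a→4
  4='bdda' goto a→5
  5='bddaa' goto ·  [P0 ends]
  6='c' goto b→7
  7='cb' goto a→8
  8='cba' goto ·  [P1 ends]
  9='d' goto a→10
  10='da' goto a→11
  11='daa' goto ·  [P3 ends]

Failure links (BFS by depth):
  fail(1) 'b': from fail(0)=0 chase 'b': 0 ⇒ 0;  out={2}∪out(0)={2}
  fail(6) 'c': from fail(0)=0 chase 'c': 0 ⇒ 0;  out=∅∪out(0)=∅
  fail(9) 'd': from fail(0)=0 chase 'd': 0 ⇒ 0;  out=∅∪out(0)=∅
  fail(2) 'bd': from fail(1)=0 chase 'd': 0 ⇒ 9;  out=∅∪out(9)=∅
  fail(7) 'cb': from fail(6)=0 chase 'b': 0 ⇒ 1;  out=∅∪out(1)={2}
  fail(10) 'da': from fail(9)=0 chase 'a': 0 ⇒ 0;  out=∅∪out(0)=∅
  fail(3) 'bdd': from fail(2)=9 chase 'd': 9→0 ⇒ 9;  out=∅∪out(9)=∅
  fail(8) 'cba': from fail(7)=1 chase 'a': 1→0 ⇒ 0;  out={1}∪out(0)={1}
  fail(11) 'daa': from fail(10)=0 chase 'a': 0 ⇒ 0;  out={3}∪out(0)={3}
  fail(4) 'bdda': from fail(3)=9 chase 'a': 9 ⇒ 10;  out=∅∪out(10)=∅
  fail(5) 'bddaa': from fail(4)=10 chase 'a': 10 ⇒ 11;  out={0}∪out(11)={0,3}

Text stream:
pos 0 'd': at 9
pos 1 'a': at 10
pos 2 'a': at 11  emit P3@[0:2]
pos 3 'b': at 1 (fail-walked)  emit P2@[3:3]
pos 4 'd': at 2
pos 5 'd': at 3
pos 6 'a': at 4
pos 7 'a': at 5  emit P0@[3:7],P3@[5:7]
pos 8 'b': at 1 (fail-walked)  emit P2@[8:8]
pos 9 'b': at 1 (fail-walked)  emit P2@[9:9]
pos 10 'a': at 0 (fail-walked)
pos 11 'b': at 1  emit P2@[11:11]
pos 12 'd': at 2
pos 13 'd': at 3
pos 14 'd': at 9 (fail-walked)
pos 15 'd': at 9 (fail-walked)
pos 16 'c': at 6 (fail-walked)
pos 17 'b': at 7  emit P2@[17:17]
pos 18 'a': at 8  emit P1@[16:18]
pos 19 'b': at 1 (fail-walked)  emit P2@[19:19]
pos 20 'd': at 2
pos 21 'd': at 3
pos 22 'a': at 4
pos 23 'a': at 5  emit P0@[19:23],P3@[21:23]
pos 24 'd': at 9 (fail-walked)
pos 25 'a': at 10
pos 26 'a': at 11  emit P3@[24:26]
pos 27 'b': at 1 (fail-walked)  emit P2@[27:27]
pos 28 'b': at 1 (fail-walked)  emit P2@[28:28]
pos 29 'd': at 2
pos 30 'd': at 3
pos 31 'a': at 4
pos 32 'a': at 5  emit P0@[28:32],P3@[30:32]
pos 33 'c': at 6 (fail-walked)
pos 34 'd': at 9 (fail-walked)
pos 35 'a': at 10
pos 36 'a': at 11  emit P3@[34:36]
pos 37 'a': at 0 (fail-walked)
pos 38 'a': at 0
pos 39 'd': at 9
pos 40 'a': at 10
pos 41 'a': at 11  emit P3@[39:41]
pos 42 'd': at 9 (fail-walked)
pos 43 'd': at 9 (fail-walked)
pos 44 'a': at 10

All matches (sorted): [[2,3],[3,2],[7,0],[7,3],[8,2],[9,2],[11,2],[17,2],[18,1],[19,2],[23,0],[23,3],[26,3],[27,2],[28,2],[32,0],[32,3],[36,3],[41,3]]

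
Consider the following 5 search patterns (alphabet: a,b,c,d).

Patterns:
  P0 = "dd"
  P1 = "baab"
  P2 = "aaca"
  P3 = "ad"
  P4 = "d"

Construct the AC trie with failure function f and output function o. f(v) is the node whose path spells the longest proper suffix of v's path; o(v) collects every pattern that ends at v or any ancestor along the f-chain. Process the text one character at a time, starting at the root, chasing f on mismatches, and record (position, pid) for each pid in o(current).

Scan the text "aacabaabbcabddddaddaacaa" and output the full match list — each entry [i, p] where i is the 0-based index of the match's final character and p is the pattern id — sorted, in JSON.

Build:
Trie (insert patterns):
  n0 'ε': a→7 b→3 d→1
  n1 'd': d→2  ←P4
  n2 'dd': ·  ←P0
  n3 'b': a→4
  n4 'ba': a→5
  n5 'baa': b→6
  n6 'baab': ·  ←P1
  n7 'a': a→8 d→11
  n8 'aa': c→9
  n9 'aac': a→10
  n10 'aaca': ·  ←P2
  n11 'ad': ·  ←P3

Failure links (BFS by depth):
  fail(1) 'd': from fail(0)=0 chase 'd': 0 ⇒ 0;  out={4}∪out(0)={4}
  fail(3) 'b': from fail(0)=0 chase 'b': 0 ⇒ 0;  out=∅∪out(0)=∅
  fail(7) 'a': from fail(0)=0 chase 'a': 0 ⇒ 0;  out=∅∪out(0)=∅
  fail(2) 'dd': from fail(1)=0 chase 'd': 0 ⇒ 1;  out={0}∪out(1)={0,4}
  fail(4) 'ba': from fail(3)=0 chase 'a': 0 ⇒ 7;  out=∅∪out(7)=∅
  fail(8) 'aa': from fail(7)=0 chase 'a': 0 ⇒ 7;  out=∅∪out(7)=∅
  fail(11) 'ad': from fail(7)=0 chase 'd': 0 ⇒ 1;  out={3}∪out(1)={3,4}
  fail(5) 'baa': from fail(4)=7 chase 'a': 7 ⇒ 8;  out=∅∪out(8)=∅
  fail(9) 'aac': from fail(8)=7 chase 'c': 7→0 ⇒ 0;  out=∅∪out(0)=∅
  fail(6) 'baab': from fail(5)=8 chase 'b': 8→7→0 ⇒ 3;  out={1}∪out(3)={1}
  fail(10) 'aaca': from fail(9)=0 chase 'a': 0 ⇒ 7;  out={2}∪out(7)={2}

Scan:
pos 0 'a': at 7
pos 1 'a': at 8
pos 2 'c': at 9
pos 3 'a': at 10  → match P2@[0:3]
pos 4 'b': at 3 ·f
pos 5 'a': at 4
pos 6 'a': at 5
pos 7 'b': at 6  → match P1@[4:7]
pos 8 'b': at 3 ·f
pos 9 'c': at 0 ·f
pos 10 'a': at 7
pos 11 'b': at 3 ·f
pos 12 'd': at 1 ·f  → match P4@[12:12]
pos 13 'd': at 2  → match P0@[12:13],P4@[13:13]
pos 14 'd': at 2 ·f  → match P0@[13:14],P4@[14:14]
pos 15 'd': at 2 ·f  → match P0@[14:15],P4@[15:15]
pos 16 'a': at 7 ·f
pos 17 'd': at 11  → match P3@[16:17],P4@[17:17]
pos 18 'd': at 2 ·f  → match P0@[17:18],P4@[18:18]
pos 19 'a': at 7 ·f
pos 20 'a': at 8
pos 21 'c': at 9
pos 22 'a': at 10  → match P2@[19:22]
pos 23 'a': at 8 ·f

All matches (sorted): [[3,2],[7,1],[12,4],[13,0],[13,4],[14,0],[14,4],[15,0],[15,4],[17,3],[17,4],[18,0],[18,4],[22,2]]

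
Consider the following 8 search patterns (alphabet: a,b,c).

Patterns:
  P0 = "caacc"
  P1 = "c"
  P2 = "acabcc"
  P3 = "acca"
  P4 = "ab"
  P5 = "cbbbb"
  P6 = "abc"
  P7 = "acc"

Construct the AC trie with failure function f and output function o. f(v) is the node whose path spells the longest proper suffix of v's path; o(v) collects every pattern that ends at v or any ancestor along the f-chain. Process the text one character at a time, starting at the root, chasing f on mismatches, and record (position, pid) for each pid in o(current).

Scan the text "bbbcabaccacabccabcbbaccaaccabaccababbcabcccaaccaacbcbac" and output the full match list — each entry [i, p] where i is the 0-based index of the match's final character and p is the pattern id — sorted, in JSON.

Build automaton:
Trie (insert patterns):
  n0 'ε': a→6 c→1
  n1 'c': a→2 b→15  ←P1
  n2 'ca': a→3
  n3 'caa': c→4
  n4 'caac': c→5
  n5 'caacc': ·  ←P0
  n6 'a': b→14 c→7
  n7 'ac': a→8 c→12
  n8 'aca': b→9
  n9 'acab': c→10
  n10 'acabc': c→11
  n11 'acabcc': ·  ←P2
  n12 'acc': a→13  ←P7
  n13 'acca': ·  ←P3
  n14 'ab': c→19  ←P4
  n15 'cb': b→16
  n16 'cbb': b→17
  n17 'cbbb': b→18
  n18 'cbbbb': ·  ←P5
  n19 'abc': ·  ←P6

Failure links (BFS by depth):
  fail(1) 'c': from fail(0)=0 chase 'c': 0 ⇒ 0;  out={1}∪out(0)={1}
  fail(6) 'a': from fail(0)=0 chase 'a': 0 ⇒ 0;  out=∅∪out(0)=∅
  fail(2) 'ca': from fail(1)=0 chase 'a': 0 ⇒ 6;  out=∅∪out(6)=∅
  fail(7) 'ac': from fail(6)=0 chase 'c': 0 ⇒ 1;  out=∅∪out(1)={1}
  fail(14) 'ab': from fail(6)=0 chase 'b': 0 ⇒ 0;  out={4}∪out(0)={4}
  fail(15) 'cb': from fail(1)=0 chase 'b': 0 ⇒ 0;  out=∅∪out(0)=∅
  fail(3) 'caa': from fail(2)=6 chase 'a': 6→0 ⇒ 6;  out=∅∪out(6)=∅
  fail(8) 'aca': from fail(7)=1 chase 'a': 1 ⇒ 2;  out=∅∪out(2)=∅
  fail(12) 'acc': from fail(7)=1 chase 'c': 1→0 ⇒ 1;  out={7}∪out(1)={1,7}
  fail(16) 'cbb': from fail(15)=0 chase 'b': 0 ⇒ 0;  out=∅∪out(0)=∅
  fail(19) 'abc': from fail(14)=0 chase 'c': 0 ⇒ 1;  out={6}∪out(1)={1,6}
  fail(4) 'caac': from fail(3)=6 chase 'c': 6 ⇒ 7;  out=∅∪out(7)={1}
  fail(9) 'acab': from fail(8)=2 chase 'b': 2→6 ⇒ 14;  out=∅∪out(14)={4}
  fail(13) 'acca': from fail(12)=1 chase 'a': 1 ⇒ 2;  out={3}∪out(2)={3}
  fail(17) 'cbbb': from fail(16)=0 chase 'b': 0 ⇒ 0;  out=∅∪out(0)=∅
  fail(5) 'caacc': from fail(4)=7 chase 'c': 7 ⇒ 12;  out={0}∪out(12)={0,1,7}
  fail(10) 'acabc': from fail(9)=14 chase 'c': 14 ⇒ 19;  out=∅∪out(19)={1,6}
  fail(18) 'cbbbb': from fail(17)=0 chase 'b': 0 ⇒ 0;  out={5}∪out(0)={5}
  fail(11) 'acabcc': from fail(10)=19 chase 'c': 19→1→0 ⇒ 1;  out={2}∪out(1)={1,2}

Run:
i=0 'b': node 0→0
i=1 'b': node 0→0
i=2 'b': node 0→0
i=3 'c': node 0→1  emit P1@[3:3]
i=4 'a': node 1→2
i=5 'b': node 2→14 (fail-walked)  emit P4@[4:5]
i=6 'a': node 14→6 (fail-walked)
i=7 'c': node 6→7  emit P1@[7:7]
i=8 'c': node 7→12  emit P1@[8:8],P7@[6:8]
i=9 'a': node 12→13  emit P3@[6:9]
i=10 'c': node 13→7 (fail-walked)  emit P1@[10:10]
i=11 'a': node 7→8
i=12 'b': node 8→9  emit P4@[11:12]
i=13 'c': node 9→10  emit P1@[13:13],P6@[11:13]
i=14 'c': node 10→11  emit P1@[14:14],P2@[9:14]
i=15 'a': node 11→2 (fail-walked)
i=16 'b': node 2→14 (fail-walked)  emit P4@[15:16]
i=17 'c': node 14→19  emit P1@[17:17],P6@[15:17]
i=18 'b': node 19→15 (fail-walked)
i=19 'b': node 15→16
i=20 'a': node 16→6 (fail-walked)
i=21 'c': node 6→7  emit P1@[21:21]
i=22 'c': node 7→12  emit P1@[22:22],P7@[20:22]
i=23 'a': node 12→13  emit P3@[20:23]
i=24 'a': node 13→3 (fail-walked)
i=25 'c': node 3→4  emit P1@[25:25]
i=26 'c': node 4→5  emit P0@[22:26],P1@[26:26],P7@[24:26]
i=27 'a': node 5→13 (fail-walked)  emit P3@[24:27]
i=28 'b': node 13→14 (fail-walked)  emit P4@[27:28]
i=29 'a': node 14→6 (fail-walked)
i=30 'c': node 6→7  emit P1@[30:30]
i=31 'c': node 7→12  emit P1@[31:31],P7@[29:31]
i=32 'a': node 12→13  emit P3@[29:32]
i=33 'b': node 13→14 (fail-walked)  emit P4@[32:33]
i=34 'a': node 14→6 (fail-walked)
i=35 'b': node 6→14  emit P4@[34:35]
i=36 'b': node 14→0 (fail-walked)
i=37 'c': node 0→1  emit P1@[37:37]
i=38 'a': node 1→2
i=39 'b': node 2→14 (fail-walked)  emit P4@[38:39]
i=40 'c': node 14→19  emit P1@[40:40],P6@[38:40]
i=41 'c': node 19→1 (fail-walked)  emit P1@[41:41]
i=42 'c': node 1→1 (fail-walked)  emit P1@[42:42]
i=43 'a': node 1→2
i=44 'a': node 2→3
i=45 'c': node 3→4  emit P1@[45:45]
i=46 'c': node 4→5  emit P0@[42:46],P1@[46:46],P7@[44:46]
i=47 'a': node 5→13 (fail-walked)  emit P3@[44:47]
i=48 'a': node 13→3 (fail-walked)
i=49 'c': node 3→4  emit P1@[49:49]
i=50 'b': node 4→15 (fail-walked)
i=51 'c': node 15→1 (fail-walked)  emit P1@[51:51]
i=52 'b': node 1→15
i=53 'a': node 15→6 (fail-walked)
i=54 'c': node 6→7  emit P1@[54:54]

All matches (sorted): [[3,1],[5,4],[7,1],[8,1],[8,7],[9,3],[10,1],[12,4],[13,1],[13,6],[14,1],[14,2],[16,4],[17,1],[17,6],[21,1],[22,1],[22,7],[23,3],[25,1],[26,0],[26,1],[26,7],[27,3],[28,4],[30,1],[31,1],[31,7],[32,3],[33,4],[35,4],[37,1],[39,4],[40,1],[40,6],[41,1],[42,1],[45,1],[46,0],[46,1],[46,7],[47,3],[49,1],[51,1],[54,1]]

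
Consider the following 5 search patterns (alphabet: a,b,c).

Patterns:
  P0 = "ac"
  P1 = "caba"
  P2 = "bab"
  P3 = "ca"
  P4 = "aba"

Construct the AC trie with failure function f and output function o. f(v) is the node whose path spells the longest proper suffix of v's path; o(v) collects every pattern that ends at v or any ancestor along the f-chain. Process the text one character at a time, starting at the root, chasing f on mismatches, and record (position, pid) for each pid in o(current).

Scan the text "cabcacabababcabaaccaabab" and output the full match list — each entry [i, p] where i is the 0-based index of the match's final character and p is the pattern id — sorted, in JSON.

Build:
Trie nodes:
  0='ε' goto a→1 b→7 c→3
  1='a' goto b→10 c→2
  2='ac' goto ·  [P0 ends]
  3='c' goto a→4
  4='ca' goto b→5  [P3 ends]
  5='cab' goto a→6
  6='caba' goto ·  [P1 ends]
  7='b' goto a→8
  8='ba' goto b→9
  9='bab' goto ·  [P2 ends]
  10='ab' goto a→11
  11='aba' goto ·  [P4 ends]

BFS fail/out derivation:
  fail(1) 'a': from fail(0)=0 chase 'a': 0 ⇒ 0;  out=∅∪out(0)=∅
  fail(3) 'c': from fail(0)=0 chase 'c': 0 ⇒ 0;  out=∅∪out(0)=∅
  fail(7) 'b': from fail(0)=0 chase 'b': 0 ⇒ 0;  out=∅∪out(0)=∅
  fail(2) 'ac': from fail(1)=0 chase 'c': 0 ⇒ 3;  out={0}∪out(3)={0}
  fail(4) 'ca': from fail(3)=0 chase 'a': 0 ⇒ 1;  out={3}∪out(1)={3}
  fail(8) 'ba': from fail(7)=0 chase 'a': 0 ⇒ 1;  out=∅∪out(1)=∅
  fail(10) 'ab': from fail(1)=0 chase 'b': 0 ⇒ 7;  out=∅∪out(7)=∅
  fail(5) 'cab': from fail(4)=1 chase 'b': 1 ⇒ 10;  out=∅∪out(10)=∅
  fail(9) 'bab': from fail(8)=1 chase 'b': 1 ⇒ 10;  out={2}∪out(10)={2}
  fail(11) 'aba': from fail(10)=7 chase 'a': 7 ⇒ 8;  out={4}∪out(8)={4}
  fail(6) 'caba': from fail(5)=10 chase 'a': 10 ⇒ 11;  out={1}∪out(11)={1,4}

Text stream:
[0] read 'c'  n0⇒n3
[1] read 'a'  n3⇒n4  ** P3@[0:1]
[2] read 'b'  n4⇒n5
[3] read 'c'  n5⇒n3 (fail-walked)
[4] read 'a'  n3⇒n4  ** P3@[3:4]
[5] read 'c'  n4⇒n2 (fail-walked)  ** P0@[4:5]
[6] read 'a'  n2⇒n4 (fail-walked)  ** P3@[5:6]
[7] read 'b'  n4⇒n5
[8] read 'a'  n5⇒n6  ** P1@[5:8],P4@[6:8]
[9] read 'b'  n6⇒n9 (fail-walked)  ** P2@[7:9]
[10] read 'a'  n9⇒n11 (fail-walked)  ** P4@[8:10]
[11] read 'b'  n11⇒n9 (fail-walked)  ** P2@[9:11]
[12] read 'c'  n9⇒n3 (fail-walked)
[13] read 'a'  n3⇒n4  ** P3@[12:13]
[14] read 'b'  n4⇒n5
[15] read 'a'  n5⇒n6  ** P1@[12:15],P4@[13:15]
[16] read 'a'  n6⇒n1 (fail-walked)
[17] read 'c'  n1⇒n2  ** P0@[16:17]
[18] read 'c'  n2⇒n3 (fail-walked)
[19] read 'a'  n3⇒n4  ** P3@[18:19]
[20] read 'a'  n4⇒n1 (fail-walked)
[21] read 'b'  n1⇒n10
[22] read 'a'  n10⇒n11  ** P4@[20:22]
[23] read 'b'  n11⇒n9 (fail-walked)  ** P2@[21:23]

Result: [[1,3],[4,3],[5,0],[6,3],[8,1],[8,4],[9,2],[10,4],[11,2],[13,3],[15,1],[15,4],[17,0],[19,3],[22,4],[23,2]]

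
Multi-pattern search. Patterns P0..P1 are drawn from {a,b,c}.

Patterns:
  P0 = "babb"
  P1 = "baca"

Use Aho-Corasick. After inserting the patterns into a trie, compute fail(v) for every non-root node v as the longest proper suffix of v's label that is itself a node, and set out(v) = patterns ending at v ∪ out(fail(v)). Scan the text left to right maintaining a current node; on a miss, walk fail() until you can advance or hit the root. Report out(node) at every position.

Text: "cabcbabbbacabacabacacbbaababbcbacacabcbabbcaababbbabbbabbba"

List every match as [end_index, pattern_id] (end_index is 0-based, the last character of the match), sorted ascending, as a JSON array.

Construct AC machine:
Trie (insert patterns):
  n0 'ε': b→1
  n1 'b': a→2
  n2 'ba': b→3 c→5
  n3 'bab': b→4
  n4 'babb': ·  [P0 ends]
  n5 'bac': a→6
  n6 'baca': ·  [P1 ends]

BFS fail/out derivation:
  n1('b'): parent n0 fail=0; on 'b' 0 → fail=0;  out ∅∪∅=∅
  n2('ba'): parent n1 fail=0; on 'a' 0 → fail=0;  out ∅∪∅=∅
  n3('bab'): parent n2 fail=0; on 'b' 0 → fail=1;  out ∅∪∅=∅
  n5('bac'): parent n2 fail=0; on 'c' 0 → fail=0;  out ∅∪∅=∅
  n4('babb'): parent n3 fail=1; on 'b' 1→0 → fail=1;  out {0}∪∅={0}
  n6('baca'): parent n5 fail=0; on 'a' 0 → fail=0;  out {1}∪∅={1}

Scan:
pos 0 'c': at 0
pos 1 'a': at 0
pos 2 'b': at 1
pos 3 'c': at 0 (fail-walked)
pos 4 'b': at 1
pos 5 'a': at 2
pos 6 'b': at 3
pos 7 'b': at 4  emit P0@[4:7]
pos 8 'b': at 1 (fail-walked)
pos 9 'a': at 2
pos 10 'c': at 5
pos 11 'a': at 6  emit P1@[8:11]
pos 12 'b': at 1 (fail-walked)
pos 13 'a': at 2
pos 14 'c': at 5
pos 15 'a': at 6  emit P1@[12:15]
pos 16 'b': at 1 (fail-walked)
pos 17 'a': at 2
pos 18 'c': at 5
pos 19 'a': at 6  emit P1@[16:19]
pos 20 'c': at 0 (fail-walked)
pos 21 'b': at 1
pos 22 'b': at 1 (fail-walked)
pos 23 'a': at 2
pos 24 'a': at 0 (fail-walked)
pos 25 'b': at 1
pos 26 'a': at 2
pos 27 'b': at 3
pos 28 'b': at 4  emit P0@[25:28]
pos 29 'c': at 0 (fail-walked)
pos 30 'b': at 1
pos 31 'a': at 2
pos 32 'c': at 5
pos 33 'a': at 6  emit P1@[30:33]
pos 34 'c': at 0 (fail-walked)
pos 35 'a': at 0
pos 36 'b': at 1
pos 37 'c': at 0 (fail-walked)
pos 38 'b': at 1
pos 39 'a': at 2
pos 40 'b': at 3
pos 41 'b': at 4  emit P0@[38:41]
pos 42 'c': at 0 (fail-walked)
pos 43 'a': at 0
pos 44 'a': at 0
pos 45 'b': at 1
pos 46 'a': at 2
pos 47 'b': at 3
pos 48 'b': at 4  emit P0@[45:48]
pos 49 'b': at 1 (fail-walked)
pos 50 'a': at 2
pos 51 'b': at 3
pos 52 'b': at 4  emit P0@[49:52]
pos 53 'b': at 1 (fail-walked)
pos 54 'a': at 2
pos 55 'b': at 3
pos 56 'b': at 4  emit P0@[53:56]
pos 57 'b': at 1 (fail-walked)
pos 58 'a': at 2

All matches (sorted): [[7,0],[11,1],[15,1],[19,1],[28,0],[33,1],[41,0],[48,0],[52,0],[56,0]]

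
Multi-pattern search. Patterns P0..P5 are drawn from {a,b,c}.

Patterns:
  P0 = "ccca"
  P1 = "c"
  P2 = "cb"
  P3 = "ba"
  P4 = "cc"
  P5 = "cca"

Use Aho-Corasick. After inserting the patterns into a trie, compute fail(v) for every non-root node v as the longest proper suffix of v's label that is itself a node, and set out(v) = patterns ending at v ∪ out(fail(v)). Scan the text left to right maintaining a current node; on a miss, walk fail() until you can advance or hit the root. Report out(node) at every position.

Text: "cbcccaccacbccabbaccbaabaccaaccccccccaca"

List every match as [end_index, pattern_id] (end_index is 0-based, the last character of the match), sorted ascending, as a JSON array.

Build automaton:
Trie (insert patterns):
  0='ε' goto b→6 c→1
  1='c' goto b→5 c→2  ←P1
  2='cc' goto a→8 c→3  ←P4
  3='ccc' goto a→4
  4='ccca' goto ·  ←P0
  5='cb' goto ·  ←P2
  6='b' goto a→7
  7='ba' goto ·  ←P3
  8='cca' goto ·  ←P5

Failure links (BFS by depth):
  fail(1) 'c': from fail(0)=0 chase 'c': 0 ⇒ 0;  out={1}∪out(0)={1}
  fail(6) 'b': from fail(0)=0 chase 'b': 0 ⇒ 0;  out=∅∪out(0)=∅
  fail(2) 'cc': from fail(1)=0 chase 'c': 0 ⇒ 1;  out={4}∪out(1)={1,4}
  fail(5) 'cb': from fail(1)=0 chase 'b': 0 ⇒ 6;  out={2}∪out(6)={2}
  fail(7) 'ba': from fail(6)=0 chase 'a': 0 ⇒ 0;  out={3}∪out(0)={3}
  fail(3) 'ccc': from fail(2)=1 chase 'c': 1 ⇒ 2;  out=∅∪out(2)={1,4}
  fail(8) 'cca': from fail(2)=1 chase 'a': 1→0 ⇒ 0;  out={5}∪out(0)={5}
  fail(4) 'ccca': from fail(3)=2 chase 'a': 2 ⇒ 8;  out={0}∪out(8)={0,5}

Run:
[0] read 'c'  n0⇒n1  ** P1@[0:0]
[1] read 'b'  n1⇒n5  ** P2@[0:1]
[2] read 'c'  n5⇒n1 ·f  ** P1@[2:2]
[3] read 'c'  n1⇒n2  ** P1@[3:3],P4@[2:3]
[4] read 'c'  n2⇒n3  ** P1@[4:4],P4@[3:4]
[5] read 'a'  n3⇒n4  ** P0@[2:5],P5@[3:5]
[6] read 'c'  n4⇒n1 ·f  ** P1@[6:6]
[7] read 'c'  n1⇒n2  ** P1@[7:7],P4@[6:7]
[8] read 'a'  n2⇒n8  ** P5@[6:8]
[9] read 'c'  n8⇒n1 ·f  ** P1@[9:9]
[10] read 'b'  n1⇒n5  ** P2@[9:10]
[11] read 'c'  n5⇒n1 ·f  ** P1@[11:11]
[12] read 'c'  n1⇒n2  ** P1@[12:12],P4@[11:12]
[13] read 'a'  n2⇒n8  ** P5@[11:13]
[14] read 'b'  n8⇒n6 ·f
[15] read 'b'  n6⇒n6 ·f
[16] read 'a'  n6⇒n7  ** P3@[15:16]
[17] read 'c'  n7⇒n1 ·f  ** P1@[17:17]
[18] read 'c'  n1⇒n2  ** P1@[18:18],P4@[17:18]
[19] read 'b'  n2⇒n5 ·f  ** P2@[18:19]
[20] read 'a'  n5⇒n7 ·f  ** P3@[19:20]
[21] read 'a'  n7⇒n0 ·f
[22] read 'b'  n0⇒n6
[23] read 'a'  n6⇒n7  ** P3@[22:23]
[24] read 'c'  n7⇒n1 ·f  ** P1@[24:24]
[25] read 'c'  n1⇒n2  ** P1@[25:25],P4@[24:25]
[26] read 'a'  n2⇒n8  ** P5@[24:26]
[27] read 'a'  n8⇒n0 ·f
[28] read 'c'  n0⇒n1  ** P1@[28:28]
[29] read 'c'  n1⇒n2  ** P1@[29:29],P4@[28:29]
[30] read 'c'  n2⇒n3  ** P1@[30:30],P4@[29:30]
[31] read 'c'  n3⇒n3 ·f  ** P1@[31:31],P4@[30:31]
[32] read 'c'  n3⇒n3 ·f  ** P1@[32:32],P4@[31:32]
[33] read 'c'  n3⇒n3 ·f  ** P1@[33:33],P4@[32:33]
[34] read 'c'  n3⇒n3 ·f  ** P1@[34:34],P4@[33:34]
[35] read 'c'  n3⇒n3 ·f  ** P1@[35:35],P4@[34:35]
[36] read 'a'  n3⇒n4  ** P0@[33:36],P5@[34:36]
[37] read 'c'  n4⇒n1 ·f  ** P1@[37:37]
[38] read 'a'  n1⇒n0 ·f

Result: [[0,1],[1,2],[2,1],[3,1],[3,4],[4,1],[4,4],[5,0],[5,5],[6,1],[7,1],[7,4],[8,5],[9,1],[10,2],[11,1],[12,1],[12,4],[13,5],[16,3],[17,1],[18,1],[18,4],[19,2],[20,3],[23,3],[24,1],[25,1],[25,4],[26,5],[28,1],[29,1],[29,4],[30,1],[30,4],[31,1],[31,4],[32,1],[32,4],[33,1],[33,4],[34,1],[34,4],[35,1],[35,4],[36,0],[36,5],[37,1]]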